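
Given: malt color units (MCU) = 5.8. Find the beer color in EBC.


SRM = 1.4922·MCU^0.6859;  EBC = SRM·1.97
SRM = 1.4922·5.8^0.6859 = 4.9827
EBC = 4.9827·1.97

9.8159 EBC


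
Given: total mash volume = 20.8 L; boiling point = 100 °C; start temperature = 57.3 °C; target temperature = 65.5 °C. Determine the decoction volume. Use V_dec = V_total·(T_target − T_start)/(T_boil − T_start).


V_dec = 20.8·(65.5 − 57.3)/(100 − 57.3)

3.9944 L


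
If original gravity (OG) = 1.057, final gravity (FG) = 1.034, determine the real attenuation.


AA = (OG−FG)/(OG−1)·100;  RA = AA·0.8192
AA = (1.057 − 1.034)/(1.057 − 1)·100 = 40.3509
RA = 40.3509·0.8192

33.0554 %


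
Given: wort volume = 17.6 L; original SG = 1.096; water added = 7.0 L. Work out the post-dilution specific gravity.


SG_new = 1 + (SG_old − 1)·V_old/(V_old + V_water)
pts = (1.096 − 1)·1000·17.6/(17.6 + 7.0) = 68.6829
SG_new = 1 + 68.6829/1000

1.0687


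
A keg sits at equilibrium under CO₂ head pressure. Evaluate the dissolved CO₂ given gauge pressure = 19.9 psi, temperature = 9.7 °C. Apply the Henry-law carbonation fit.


vols = (P + 14.695)·(0.01821 + 0.09011·e^(−0.04·T))
vols = (19.9 + 14.695)·(0.01821 + 0.09011·e^(−0.04·9.7))

2.7448 volumes


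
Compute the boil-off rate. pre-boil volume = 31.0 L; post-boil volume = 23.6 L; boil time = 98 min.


rate = (V_pre − V_post) / (t_min/60)
rate = (31.0 − 23.6) / (98/60)

4.5306 L/hr


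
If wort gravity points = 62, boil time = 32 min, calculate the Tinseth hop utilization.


U = 1.65·0.000125^(GP/1000) · (1 − e^(−0.04·t))/4.15
bigness = 1.65·0.000125^(62/1000) = 0.9451
boil_factor = (1 − e^(−0.04·32))/4.15 = 0.1740
U = 0.9451 · 0.1740

0.1644


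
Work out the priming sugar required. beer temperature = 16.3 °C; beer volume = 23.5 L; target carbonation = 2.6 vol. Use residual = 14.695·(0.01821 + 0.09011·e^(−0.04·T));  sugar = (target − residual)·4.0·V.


residual = 14.695·(0.01821 + 0.09011·e^(−0.04·16.3)) = 0.9575
sugar = (2.6 − 0.9575)·4.0·23.5

154.3959 g


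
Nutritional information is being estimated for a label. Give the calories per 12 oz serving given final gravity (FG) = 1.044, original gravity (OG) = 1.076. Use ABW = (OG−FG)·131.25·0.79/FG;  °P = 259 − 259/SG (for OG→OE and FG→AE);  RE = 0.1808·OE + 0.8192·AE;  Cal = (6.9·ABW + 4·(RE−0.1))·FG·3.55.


ABW = (1.076 − 1.044)·131.25·0.79/1.044 = 3.1782
OE = 259 − 259/1.076 = 18.2937 °P
AE = 259 − 259/1.044 = 10.9157 °P
RE = 0.1808·18.2937 + 0.8192·10.9157 = 12.2496 °P
Cal = (6.9·3.1782 + 4·(12.2496−0.1))·1.044·3.55

261.3905 kcal


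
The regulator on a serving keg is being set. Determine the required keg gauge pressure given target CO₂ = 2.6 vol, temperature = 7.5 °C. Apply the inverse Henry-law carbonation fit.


psi = vols/(0.01821 + 0.09011·e^(−0.04·T)) − 14.695
psi = 2.6/(0.01821 + 0.09011·e^(−0.04·7.5)) − 14.695

15.9058 psi


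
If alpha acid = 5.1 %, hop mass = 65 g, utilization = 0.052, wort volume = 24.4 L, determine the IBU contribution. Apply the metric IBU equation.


IBU = (α/100)·mass·U·1000 / V
IBU = (5.1/100)·65·0.052·1000 / 24.4

7.0648 IBU


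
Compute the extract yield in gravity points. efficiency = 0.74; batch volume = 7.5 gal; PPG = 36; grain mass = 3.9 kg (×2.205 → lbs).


points = lbs × PPG × eff / vol
lbs = 3.9 × 2.205 = 8.5995
points = 8.5995 × 36 × 0.74 / 7.5

30.5454 points


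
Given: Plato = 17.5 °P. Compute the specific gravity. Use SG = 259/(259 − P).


SG = 259/(259 − 17.5)

1.0725


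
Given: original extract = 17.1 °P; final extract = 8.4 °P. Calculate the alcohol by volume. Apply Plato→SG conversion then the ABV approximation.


SG = 259/(259 − P);  ABV = (OG − FG)·131.25
OG = 259/(259 − 17.1) = 1.0707
FG = 259/(259 − 8.4) = 1.0335
ABV = (1.0707 − 1.0335)·131.25

4.8787 % ABV


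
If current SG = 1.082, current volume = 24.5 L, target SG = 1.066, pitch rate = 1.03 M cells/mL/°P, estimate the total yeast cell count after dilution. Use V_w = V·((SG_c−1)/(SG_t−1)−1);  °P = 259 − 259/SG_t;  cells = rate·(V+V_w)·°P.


V_w = 24.5·((1.082−1)/(1.066−1)−1) = 5.9394
V_final = 24.5 + 5.9394 = 30.4394
°P = 259 − 259/1.066 = 16.0356
cells = 1.03·30.4394·16.0356

502.7588 billion cells


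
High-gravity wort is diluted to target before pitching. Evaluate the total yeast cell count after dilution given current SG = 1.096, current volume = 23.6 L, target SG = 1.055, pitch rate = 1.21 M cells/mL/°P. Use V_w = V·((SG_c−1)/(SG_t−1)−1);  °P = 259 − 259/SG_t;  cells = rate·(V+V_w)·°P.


V_w = 23.6·((1.096−1)/(1.055−1)−1) = 17.5927
V_final = 23.6 + 17.5927 = 41.1927
°P = 259 − 259/1.055 = 13.5024
cells = 1.21·41.1927·13.5024

673.0013 billion cells


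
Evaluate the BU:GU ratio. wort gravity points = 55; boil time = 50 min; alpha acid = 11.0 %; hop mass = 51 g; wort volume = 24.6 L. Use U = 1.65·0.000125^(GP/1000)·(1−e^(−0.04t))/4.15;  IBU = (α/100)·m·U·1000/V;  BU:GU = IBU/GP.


U = 1.65·0.000125^(55/1000)·(1−e^(−0.04·50))/4.15 = 0.2097
IBU = (11.0/100)·51·0.2097·1000/24.6 = 47.8235
BU:GU = 47.8235/55

0.8695


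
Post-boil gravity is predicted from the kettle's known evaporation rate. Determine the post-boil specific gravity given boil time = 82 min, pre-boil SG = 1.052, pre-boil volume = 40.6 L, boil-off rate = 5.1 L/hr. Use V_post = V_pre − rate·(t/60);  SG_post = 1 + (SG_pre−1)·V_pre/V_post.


V_post = 40.6 − 5.1·(82/60) = 33.6300
SG_post = 1 + (1.052 − 1)·40.6/33.6300

1.0628


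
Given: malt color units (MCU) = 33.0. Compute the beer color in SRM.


SRM = 1.4922 · MCU^0.6859
SRM = 1.4922 · 33.0^0.6859

16.4201 SRM


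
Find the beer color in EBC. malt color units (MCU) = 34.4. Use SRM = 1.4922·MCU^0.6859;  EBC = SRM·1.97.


SRM = 1.4922·34.4^0.6859 = 16.8948
EBC = 16.8948·1.97

33.2827 EBC


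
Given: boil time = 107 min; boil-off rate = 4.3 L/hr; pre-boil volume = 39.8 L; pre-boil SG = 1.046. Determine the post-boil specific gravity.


V_post = V_pre − rate·(t/60);  SG_post = 1 + (SG_pre−1)·V_pre/V_post
V_post = 39.8 − 4.3·(107/60) = 32.1317
SG_post = 1 + (1.046 − 1)·39.8/32.1317

1.0570


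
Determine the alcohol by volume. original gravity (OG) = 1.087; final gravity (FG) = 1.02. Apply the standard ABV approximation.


ABV = (OG − FG) · 131.25
ABV = (1.087 − 1.02) · 131.25

8.7937 % ABV


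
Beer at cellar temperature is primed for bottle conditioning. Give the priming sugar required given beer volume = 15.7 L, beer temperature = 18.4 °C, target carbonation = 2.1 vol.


residual = 14.695·(0.01821 + 0.09011·e^(−0.04·T));  sugar = (target − residual)·4.0·V
residual = 14.695·(0.01821 + 0.09011·e^(−0.04·18.4)) = 0.9019
sugar = (2.1 − 0.9019)·4.0·15.7

75.2403 g


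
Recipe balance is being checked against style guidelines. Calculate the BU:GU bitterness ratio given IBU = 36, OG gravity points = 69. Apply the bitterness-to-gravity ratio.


BU:GU = IBU / OG_points
BU:GU = 36 / 69

0.5217


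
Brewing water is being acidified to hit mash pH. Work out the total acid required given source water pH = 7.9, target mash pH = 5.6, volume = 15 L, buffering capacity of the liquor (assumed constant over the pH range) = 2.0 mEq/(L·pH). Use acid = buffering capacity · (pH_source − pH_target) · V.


acid = 2.0 · (7.9 − 5.6) · 15

69.0000 mEq


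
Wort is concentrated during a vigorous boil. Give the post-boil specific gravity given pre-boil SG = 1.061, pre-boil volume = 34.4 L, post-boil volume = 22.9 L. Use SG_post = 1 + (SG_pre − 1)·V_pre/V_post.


pts_pre = (1.061 − 1)·1000 = 61.0000
pts_post = 61.0000·34.4/22.9 = 91.6332
SG_post = 1 + 91.6332/1000

1.0916


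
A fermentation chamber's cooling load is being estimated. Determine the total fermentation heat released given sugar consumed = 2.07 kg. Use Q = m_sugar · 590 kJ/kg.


Q = 2.07 · 590

1221.3000 kJ


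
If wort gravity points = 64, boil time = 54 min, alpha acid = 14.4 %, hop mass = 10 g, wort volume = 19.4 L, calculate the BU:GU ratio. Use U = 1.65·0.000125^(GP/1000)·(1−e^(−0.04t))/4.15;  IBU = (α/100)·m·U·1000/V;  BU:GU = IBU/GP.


U = 1.65·0.000125^(64/1000)·(1−e^(−0.04·54))/4.15 = 0.1979
IBU = (14.4/100)·10·0.1979·1000/19.4 = 14.6887
BU:GU = 14.6887/64

0.2295


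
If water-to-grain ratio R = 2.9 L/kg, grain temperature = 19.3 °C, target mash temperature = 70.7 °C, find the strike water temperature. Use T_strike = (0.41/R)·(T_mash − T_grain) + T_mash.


T_strike = (0.41/2.9)·(70.7 − 19.3) + 70.7

77.9669 °C


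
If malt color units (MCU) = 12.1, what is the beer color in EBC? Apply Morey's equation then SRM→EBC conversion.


SRM = 1.4922·MCU^0.6859;  EBC = SRM·1.97
SRM = 1.4922·12.1^0.6859 = 8.2511
EBC = 8.2511·1.97

16.2546 EBC


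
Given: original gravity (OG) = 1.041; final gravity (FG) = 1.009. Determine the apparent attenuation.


AA = (OG − FG)/(OG − 1) · 100
AA = (1.041 − 1.009)/(1.041 − 1) · 100

78.0488 %


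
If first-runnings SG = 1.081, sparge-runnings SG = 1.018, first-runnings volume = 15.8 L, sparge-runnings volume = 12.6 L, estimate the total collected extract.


total = Σ (SG_i − 1)·1000·V_i
first = (1.081 − 1)·1000·15.8 = 1279.8000
sparge = (1.018 − 1)·1000·12.6 = 226.8000
total = 1279.8000 + 226.8000

1506.6000 gravity·L


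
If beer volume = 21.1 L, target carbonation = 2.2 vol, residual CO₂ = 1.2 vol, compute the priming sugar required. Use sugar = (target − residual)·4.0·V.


sugar = (2.2 − 1.2)·4.0·21.1

84.4000 g


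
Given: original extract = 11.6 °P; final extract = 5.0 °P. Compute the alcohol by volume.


SG = 259/(259 − P);  ABV = (OG − FG)·131.25
OG = 259/(259 − 11.6) = 1.0469
FG = 259/(259 − 5.0) = 1.0197
ABV = (1.0469 − 1.0197)·131.25

3.5703 % ABV


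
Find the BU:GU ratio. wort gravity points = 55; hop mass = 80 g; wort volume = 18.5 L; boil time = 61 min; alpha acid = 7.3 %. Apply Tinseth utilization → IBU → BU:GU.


U = 1.65·0.000125^(GP/1000)·(1−e^(−0.04t))/4.15;  IBU = (α/100)·m·U·1000/V;  BU:GU = IBU/GP
U = 1.65·0.000125^(55/1000)·(1−e^(−0.04·61))/4.15 = 0.2214
IBU = (7.3/100)·80·0.2214·1000/18.5 = 69.8878
BU:GU = 69.8878/55

1.2707


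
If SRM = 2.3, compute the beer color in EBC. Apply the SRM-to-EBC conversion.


EBC = SRM · 1.97
EBC = 2.3 · 1.97

4.5310 EBC


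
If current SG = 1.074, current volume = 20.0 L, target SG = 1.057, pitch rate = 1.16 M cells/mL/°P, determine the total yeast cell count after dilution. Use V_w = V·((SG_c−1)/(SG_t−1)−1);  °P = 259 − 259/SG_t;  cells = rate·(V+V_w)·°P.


V_w = 20.0·((1.074−1)/(1.057−1)−1) = 5.9649
V_final = 20.0 + 5.9649 = 25.9649
°P = 259 − 259/1.057 = 13.9669
cells = 1.16·25.9649·13.9669

420.6728 billion cells


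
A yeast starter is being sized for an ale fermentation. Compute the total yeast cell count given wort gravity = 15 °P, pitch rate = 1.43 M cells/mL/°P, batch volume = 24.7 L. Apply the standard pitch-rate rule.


cells (billions) = rate · V_L · °P
cells = 1.43 · 24.7 · 15

529.8150 billion cells


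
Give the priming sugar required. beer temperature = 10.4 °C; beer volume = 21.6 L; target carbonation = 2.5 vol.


residual = 14.695·(0.01821 + 0.09011·e^(−0.04·T));  sugar = (target − residual)·4.0·V
residual = 14.695·(0.01821 + 0.09011·e^(−0.04·10.4)) = 1.1411
sugar = (2.5 − 1.1411)·4.0·21.6

117.4070 g


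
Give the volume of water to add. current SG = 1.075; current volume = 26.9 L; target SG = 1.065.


V_water = V·((SG_curr − 1)/(SG_target − 1) − 1)
V_water = 26.9·((1.075 − 1)/(1.065 − 1) − 1)

4.1385 L


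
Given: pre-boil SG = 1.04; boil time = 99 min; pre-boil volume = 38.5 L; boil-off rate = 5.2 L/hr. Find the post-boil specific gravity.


V_post = V_pre − rate·(t/60);  SG_post = 1 + (SG_pre−1)·V_pre/V_post
V_post = 38.5 − 5.2·(99/60) = 29.9200
SG_post = 1 + (1.04 − 1)·38.5/29.9200

1.0515


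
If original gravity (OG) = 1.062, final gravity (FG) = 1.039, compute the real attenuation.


AA = (OG−FG)/(OG−1)·100;  RA = AA·0.8192
AA = (1.062 − 1.039)/(1.062 − 1)·100 = 37.0968
RA = 37.0968·0.8192

30.3897 %


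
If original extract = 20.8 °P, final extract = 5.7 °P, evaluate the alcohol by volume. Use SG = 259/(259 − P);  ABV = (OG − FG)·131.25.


OG = 259/(259 − 20.8) = 1.0873
FG = 259/(259 − 5.7) = 1.0225
ABV = (1.0873 − 1.0225)·131.25

8.5074 % ABV


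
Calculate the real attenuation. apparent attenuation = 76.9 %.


RA = AA · 0.8192
RA = 76.9 · 0.8192

62.9965 %


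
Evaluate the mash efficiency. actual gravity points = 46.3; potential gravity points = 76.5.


efficiency = actual / potential × 100
efficiency = 46.3 / 76.5 × 100

60.5229 %


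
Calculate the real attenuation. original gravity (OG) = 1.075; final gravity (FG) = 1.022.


AA = (OG−FG)/(OG−1)·100;  RA = AA·0.8192
AA = (1.075 − 1.022)/(1.075 − 1)·100 = 70.6667
RA = 70.6667·0.8192

57.8901 %


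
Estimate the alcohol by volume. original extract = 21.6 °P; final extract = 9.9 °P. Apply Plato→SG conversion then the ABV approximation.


SG = 259/(259 − P);  ABV = (OG − FG)·131.25
OG = 259/(259 − 21.6) = 1.0910
FG = 259/(259 − 9.9) = 1.0397
ABV = (1.0910 − 1.0397)·131.25

6.7256 % ABV


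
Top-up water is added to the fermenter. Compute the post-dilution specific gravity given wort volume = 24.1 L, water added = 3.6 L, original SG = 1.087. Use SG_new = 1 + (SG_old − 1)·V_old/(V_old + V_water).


pts = (1.087 − 1)·1000·24.1/(24.1 + 3.6) = 75.6931
SG_new = 1 + 75.6931/1000

1.0757


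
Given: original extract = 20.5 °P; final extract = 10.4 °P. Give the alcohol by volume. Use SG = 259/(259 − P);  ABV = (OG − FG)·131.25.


OG = 259/(259 − 20.5) = 1.0860
FG = 259/(259 − 10.4) = 1.0418
ABV = (1.0860 − 1.0418)·131.25

5.7907 % ABV


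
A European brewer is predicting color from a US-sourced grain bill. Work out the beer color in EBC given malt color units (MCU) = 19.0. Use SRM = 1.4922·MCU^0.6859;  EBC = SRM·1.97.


SRM = 1.4922·19.0^0.6859 = 11.2441
EBC = 11.2441·1.97

22.1508 EBC


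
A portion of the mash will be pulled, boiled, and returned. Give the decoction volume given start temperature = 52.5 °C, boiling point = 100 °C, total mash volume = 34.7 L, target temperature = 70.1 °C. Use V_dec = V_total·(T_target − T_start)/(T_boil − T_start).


V_dec = 34.7·(70.1 − 52.5)/(100 − 52.5)

12.8573 L


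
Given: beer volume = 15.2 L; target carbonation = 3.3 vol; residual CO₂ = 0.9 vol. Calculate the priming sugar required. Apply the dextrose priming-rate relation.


sugar = (target − residual)·4.0·V
sugar = (3.3 − 0.9)·4.0·15.2

145.9200 g


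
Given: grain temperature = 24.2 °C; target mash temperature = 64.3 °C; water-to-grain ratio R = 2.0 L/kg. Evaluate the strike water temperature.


T_strike = (0.41/R)·(T_mash − T_grain) + T_mash
T_strike = (0.41/2.0)·(64.3 − 24.2) + 64.3

72.5205 °C


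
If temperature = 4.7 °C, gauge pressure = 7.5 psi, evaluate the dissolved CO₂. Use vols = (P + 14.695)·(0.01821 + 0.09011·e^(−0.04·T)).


vols = (7.5 + 14.695)·(0.01821 + 0.09011·e^(−0.04·4.7))

2.0614 volumes


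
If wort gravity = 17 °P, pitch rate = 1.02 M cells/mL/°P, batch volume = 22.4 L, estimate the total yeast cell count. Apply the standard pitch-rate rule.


cells (billions) = rate · V_L · °P
cells = 1.02 · 22.4 · 17

388.4160 billion cells


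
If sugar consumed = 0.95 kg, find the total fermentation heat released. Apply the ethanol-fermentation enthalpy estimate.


Q = m_sugar · 590 kJ/kg
Q = 0.95 · 590

560.5000 kJ


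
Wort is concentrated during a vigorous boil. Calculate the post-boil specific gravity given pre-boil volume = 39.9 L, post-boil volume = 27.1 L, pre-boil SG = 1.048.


SG_post = 1 + (SG_pre − 1)·V_pre/V_post
pts_pre = (1.048 − 1)·1000 = 48.0000
pts_post = 48.0000·39.9/27.1 = 70.6716
SG_post = 1 + 70.6716/1000

1.0707


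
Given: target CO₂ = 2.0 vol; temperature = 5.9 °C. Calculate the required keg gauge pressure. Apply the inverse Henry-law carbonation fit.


psi = vols/(0.01821 + 0.09011·e^(−0.04·T)) − 14.695
psi = 2.0/(0.01821 + 0.09011·e^(−0.04·5.9)) − 14.695

7.6821 psi


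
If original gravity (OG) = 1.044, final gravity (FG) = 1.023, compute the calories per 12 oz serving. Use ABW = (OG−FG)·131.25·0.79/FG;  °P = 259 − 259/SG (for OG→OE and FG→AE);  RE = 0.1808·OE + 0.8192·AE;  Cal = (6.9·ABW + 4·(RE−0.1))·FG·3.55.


ABW = (1.044 − 1.023)·131.25·0.79/1.023 = 2.1285
OE = 259 − 259/1.044 = 10.9157 °P
AE = 259 − 259/1.023 = 5.8231 °P
RE = 0.1808·10.9157 + 0.8192·5.8231 = 6.7438 °P
Cal = (6.9·2.1285 + 4·(6.7438−0.1))·1.023·3.55

149.8484 kcal


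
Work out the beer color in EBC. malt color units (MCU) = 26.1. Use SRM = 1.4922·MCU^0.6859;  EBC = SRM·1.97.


SRM = 1.4922·26.1^0.6859 = 13.9798
EBC = 13.9798·1.97

27.5402 EBC


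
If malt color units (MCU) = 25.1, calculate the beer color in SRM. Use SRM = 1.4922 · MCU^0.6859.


SRM = 1.4922 · 25.1^0.6859

13.6102 SRM


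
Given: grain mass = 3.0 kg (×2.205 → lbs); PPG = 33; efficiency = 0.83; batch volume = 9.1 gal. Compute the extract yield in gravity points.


points = lbs × PPG × eff / vol
lbs = 3.0 × 2.205 = 6.6150
points = 6.6150 × 33 × 0.83 / 9.1

19.9104 points


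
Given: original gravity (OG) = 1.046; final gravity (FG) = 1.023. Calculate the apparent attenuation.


AA = (OG − FG)/(OG − 1) · 100
AA = (1.046 − 1.023)/(1.046 − 1) · 100

50.0000 %


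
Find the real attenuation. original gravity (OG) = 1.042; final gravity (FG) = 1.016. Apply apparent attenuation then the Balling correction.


AA = (OG−FG)/(OG−1)·100;  RA = AA·0.8192
AA = (1.042 − 1.016)/(1.042 − 1)·100 = 61.9048
RA = 61.9048·0.8192

50.7124 %


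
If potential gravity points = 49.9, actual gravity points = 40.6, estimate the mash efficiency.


efficiency = actual / potential × 100
efficiency = 40.6 / 49.9 × 100

81.3627 %


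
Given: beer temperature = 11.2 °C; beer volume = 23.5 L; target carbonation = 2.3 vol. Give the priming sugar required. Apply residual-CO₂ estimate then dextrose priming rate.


residual = 14.695·(0.01821 + 0.09011·e^(−0.04·T));  sugar = (target − residual)·4.0·V
residual = 14.695·(0.01821 + 0.09011·e^(−0.04·11.2)) = 1.1136
sugar = (2.3 − 1.1136)·4.0·23.5

111.5205 g


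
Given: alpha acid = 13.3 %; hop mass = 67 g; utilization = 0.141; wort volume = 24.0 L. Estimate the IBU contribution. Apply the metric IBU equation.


IBU = (α/100)·mass·U·1000 / V
IBU = (13.3/100)·67·0.141·1000 / 24.0

52.3521 IBU


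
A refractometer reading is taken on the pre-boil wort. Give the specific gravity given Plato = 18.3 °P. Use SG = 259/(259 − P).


SG = 259/(259 − 18.3)

1.0760


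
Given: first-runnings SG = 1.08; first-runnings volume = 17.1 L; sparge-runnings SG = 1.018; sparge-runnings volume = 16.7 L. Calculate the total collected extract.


total = Σ (SG_i − 1)·1000·V_i
first = (1.08 − 1)·1000·17.1 = 1368.0000
sparge = (1.018 − 1)·1000·16.7 = 300.6000
total = 1368.0000 + 300.6000

1668.6000 gravity·L


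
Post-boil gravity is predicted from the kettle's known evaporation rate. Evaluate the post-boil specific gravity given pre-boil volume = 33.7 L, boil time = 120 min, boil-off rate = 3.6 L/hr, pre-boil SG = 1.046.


V_post = V_pre − rate·(t/60);  SG_post = 1 + (SG_pre−1)·V_pre/V_post
V_post = 33.7 − 3.6·(120/60) = 26.5000
SG_post = 1 + (1.046 − 1)·33.7/26.5000

1.0585


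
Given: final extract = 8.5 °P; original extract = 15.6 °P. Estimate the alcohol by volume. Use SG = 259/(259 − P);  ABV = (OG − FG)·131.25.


OG = 259/(259 − 15.6) = 1.0641
FG = 259/(259 − 8.5) = 1.0339
ABV = (1.0641 − 1.0339)·131.25

3.9585 % ABV


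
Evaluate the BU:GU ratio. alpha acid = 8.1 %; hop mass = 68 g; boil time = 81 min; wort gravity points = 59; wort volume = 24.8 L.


U = 1.65·0.000125^(GP/1000)·(1−e^(−0.04t))/4.15;  IBU = (α/100)·m·U·1000/V;  BU:GU = IBU/GP
U = 1.65·0.000125^(59/1000)·(1−e^(−0.04·81))/4.15 = 0.2248
IBU = (8.1/100)·68·0.2248·1000/24.8 = 49.9281
BU:GU = 49.9281/59

0.8462


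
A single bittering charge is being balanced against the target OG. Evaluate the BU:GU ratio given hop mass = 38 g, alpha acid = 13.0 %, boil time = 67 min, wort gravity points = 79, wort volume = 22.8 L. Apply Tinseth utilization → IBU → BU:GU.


U = 1.65·0.000125^(GP/1000)·(1−e^(−0.04t))/4.15;  IBU = (α/100)·m·U·1000/V;  BU:GU = IBU/GP
U = 1.65·0.000125^(79/1000)·(1−e^(−0.04·67))/4.15 = 0.1821
IBU = (13.0/100)·38·0.1821·1000/22.8 = 39.4491
BU:GU = 39.4491/79

0.4994


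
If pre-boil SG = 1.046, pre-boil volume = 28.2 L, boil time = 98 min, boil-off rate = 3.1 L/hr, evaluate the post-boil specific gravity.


V_post = V_pre − rate·(t/60);  SG_post = 1 + (SG_pre−1)·V_pre/V_post
V_post = 28.2 − 3.1·(98/60) = 23.1367
SG_post = 1 + (1.046 − 1)·28.2/23.1367

1.0561


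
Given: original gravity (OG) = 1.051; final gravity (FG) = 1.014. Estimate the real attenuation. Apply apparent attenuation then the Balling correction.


AA = (OG−FG)/(OG−1)·100;  RA = AA·0.8192
AA = (1.051 − 1.014)/(1.051 − 1)·100 = 72.5490
RA = 72.5490·0.8192

59.4322 %


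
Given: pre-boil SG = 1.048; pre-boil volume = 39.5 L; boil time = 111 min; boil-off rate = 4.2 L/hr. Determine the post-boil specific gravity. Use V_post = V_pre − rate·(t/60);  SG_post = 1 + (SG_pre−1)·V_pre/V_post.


V_post = 39.5 − 4.2·(111/60) = 31.7300
SG_post = 1 + (1.048 − 1)·39.5/31.7300

1.0598


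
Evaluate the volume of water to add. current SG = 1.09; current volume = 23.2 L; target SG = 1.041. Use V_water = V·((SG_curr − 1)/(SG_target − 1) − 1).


V_water = 23.2·((1.09 − 1)/(1.041 − 1) − 1)

27.7268 L


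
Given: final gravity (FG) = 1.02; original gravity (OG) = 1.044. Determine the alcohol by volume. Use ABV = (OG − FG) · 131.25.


ABV = (1.044 − 1.02) · 131.25

3.1500 % ABV


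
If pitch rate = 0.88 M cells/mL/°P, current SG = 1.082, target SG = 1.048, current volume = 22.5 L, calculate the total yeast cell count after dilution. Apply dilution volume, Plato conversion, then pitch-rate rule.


V_w = V·((SG_c−1)/(SG_t−1)−1);  °P = 259 − 259/SG_t;  cells = rate·(V+V_w)·°P
V_w = 22.5·((1.082−1)/(1.048−1)−1) = 15.9375
V_final = 22.5 + 15.9375 = 38.4375
°P = 259 − 259/1.048 = 11.8626
cells = 0.88·38.4375·11.8626

401.2523 billion cells


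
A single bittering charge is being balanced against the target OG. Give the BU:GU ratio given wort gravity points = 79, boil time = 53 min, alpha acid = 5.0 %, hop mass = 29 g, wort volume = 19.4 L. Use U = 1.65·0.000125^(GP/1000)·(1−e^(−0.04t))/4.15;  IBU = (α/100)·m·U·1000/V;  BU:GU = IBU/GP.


U = 1.65·0.000125^(79/1000)·(1−e^(−0.04·53))/4.15 = 0.1720
IBU = (5.0/100)·29·0.1720·1000/19.4 = 12.8566
BU:GU = 12.8566/79

0.1627


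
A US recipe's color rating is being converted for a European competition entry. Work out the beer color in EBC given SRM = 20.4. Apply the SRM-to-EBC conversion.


EBC = SRM · 1.97
EBC = 20.4 · 1.97

40.1880 EBC


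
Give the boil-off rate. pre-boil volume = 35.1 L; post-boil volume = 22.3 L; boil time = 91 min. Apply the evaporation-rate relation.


rate = (V_pre − V_post) / (t_min/60)
rate = (35.1 − 22.3) / (91/60)

8.4396 L/hr


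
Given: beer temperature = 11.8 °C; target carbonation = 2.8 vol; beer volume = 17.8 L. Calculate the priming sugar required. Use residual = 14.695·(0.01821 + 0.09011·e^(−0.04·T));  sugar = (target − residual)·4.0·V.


residual = 14.695·(0.01821 + 0.09011·e^(−0.04·11.8)) = 1.0935
sugar = (2.8 − 1.0935)·4.0·17.8

121.4993 g


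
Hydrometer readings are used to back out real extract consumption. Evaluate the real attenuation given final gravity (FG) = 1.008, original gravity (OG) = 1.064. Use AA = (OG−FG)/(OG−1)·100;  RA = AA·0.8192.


AA = (1.064 − 1.008)/(1.064 − 1)·100 = 87.5000
RA = 87.5000·0.8192

71.6800 %


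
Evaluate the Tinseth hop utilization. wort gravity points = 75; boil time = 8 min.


U = 1.65·0.000125^(GP/1000) · (1 − e^(−0.04·t))/4.15
bigness = 1.65·0.000125^(75/1000) = 0.8409
boil_factor = (1 − e^(−0.04·8))/4.15 = 0.0660
U = 0.8409 · 0.0660

0.0555


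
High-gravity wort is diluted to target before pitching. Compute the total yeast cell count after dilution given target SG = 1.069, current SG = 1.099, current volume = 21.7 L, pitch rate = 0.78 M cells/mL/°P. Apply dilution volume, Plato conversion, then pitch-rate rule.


V_w = V·((SG_c−1)/(SG_t−1)−1);  °P = 259 − 259/SG_t;  cells = rate·(V+V_w)·°P
V_w = 21.7·((1.099−1)/(1.069−1)−1) = 9.4348
V_final = 21.7 + 9.4348 = 31.1348
°P = 259 − 259/1.069 = 16.7175
cells = 0.78·31.1348·16.7175

405.9865 billion cells


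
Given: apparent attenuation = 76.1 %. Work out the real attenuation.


RA = AA · 0.8192
RA = 76.1 · 0.8192

62.3411 %


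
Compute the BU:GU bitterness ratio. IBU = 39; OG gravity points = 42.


BU:GU = IBU / OG_points
BU:GU = 39 / 42

0.9286


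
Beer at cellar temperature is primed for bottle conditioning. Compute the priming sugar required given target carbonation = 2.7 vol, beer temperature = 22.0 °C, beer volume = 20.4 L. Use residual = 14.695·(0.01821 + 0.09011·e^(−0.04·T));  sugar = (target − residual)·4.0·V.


residual = 14.695·(0.01821 + 0.09011·e^(−0.04·22.0)) = 0.8168
sugar = (2.7 − 0.8168)·4.0·20.4

153.6661 g


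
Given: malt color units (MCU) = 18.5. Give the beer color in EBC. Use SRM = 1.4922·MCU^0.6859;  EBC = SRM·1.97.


SRM = 1.4922·18.5^0.6859 = 11.0403
EBC = 11.0403·1.97

21.7494 EBC


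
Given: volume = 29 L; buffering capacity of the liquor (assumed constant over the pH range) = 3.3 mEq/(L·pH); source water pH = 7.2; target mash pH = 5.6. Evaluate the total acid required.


acid = buffering capacity · (pH_source − pH_target) · V
acid = 3.3 · (7.2 − 5.6) · 29

153.1200 mEq


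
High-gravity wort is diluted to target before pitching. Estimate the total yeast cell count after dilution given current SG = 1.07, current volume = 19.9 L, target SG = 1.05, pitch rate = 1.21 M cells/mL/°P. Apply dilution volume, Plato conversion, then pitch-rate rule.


V_w = V·((SG_c−1)/(SG_t−1)−1);  °P = 259 − 259/SG_t;  cells = rate·(V+V_w)·°P
V_w = 19.9·((1.07−1)/(1.05−1)−1) = 7.9600
V_final = 19.9 + 7.9600 = 27.8600
°P = 259 − 259/1.05 = 12.3333
cells = 1.21·27.8600·12.3333

415.7641 billion cells


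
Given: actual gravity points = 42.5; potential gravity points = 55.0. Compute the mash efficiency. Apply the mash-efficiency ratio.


efficiency = actual / potential × 100
efficiency = 42.5 / 55.0 × 100

77.2727 %


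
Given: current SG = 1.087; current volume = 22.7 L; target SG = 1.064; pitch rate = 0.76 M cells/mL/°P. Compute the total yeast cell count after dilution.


V_w = V·((SG_c−1)/(SG_t−1)−1);  °P = 259 − 259/SG_t;  cells = rate·(V+V_w)·°P
V_w = 22.7·((1.087−1)/(1.064−1)−1) = 8.1578
V_final = 22.7 + 8.1578 = 30.8578
°P = 259 − 259/1.064 = 15.5789
cells = 0.76·30.8578·15.5789

365.3565 billion cells


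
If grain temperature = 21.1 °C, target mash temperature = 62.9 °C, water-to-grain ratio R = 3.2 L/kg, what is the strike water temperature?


T_strike = (0.41/R)·(T_mash − T_grain) + T_mash
T_strike = (0.41/3.2)·(62.9 − 21.1) + 62.9

68.2556 °C


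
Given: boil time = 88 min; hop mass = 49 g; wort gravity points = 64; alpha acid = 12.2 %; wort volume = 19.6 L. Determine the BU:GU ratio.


U = 1.65·0.000125^(GP/1000)·(1−e^(−0.04t))/4.15;  IBU = (α/100)·m·U·1000/V;  BU:GU = IBU/GP
U = 1.65·0.000125^(64/1000)·(1−e^(−0.04·88))/4.15 = 0.2171
IBU = (12.2/100)·49·0.2171·1000/19.6 = 66.2047
BU:GU = 66.2047/64

1.0344


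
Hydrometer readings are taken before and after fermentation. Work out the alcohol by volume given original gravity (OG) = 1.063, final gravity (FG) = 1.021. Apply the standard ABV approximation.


ABV = (OG − FG) · 131.25
ABV = (1.063 − 1.021) · 131.25

5.5125 % ABV


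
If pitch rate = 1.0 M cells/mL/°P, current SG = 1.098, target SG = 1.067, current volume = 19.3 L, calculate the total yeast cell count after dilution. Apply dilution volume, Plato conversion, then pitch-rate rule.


V_w = V·((SG_c−1)/(SG_t−1)−1);  °P = 259 − 259/SG_t;  cells = rate·(V+V_w)·°P
V_w = 19.3·((1.098−1)/(1.067−1)−1) = 8.9299
V_final = 19.3 + 8.9299 = 28.2299
°P = 259 − 259/1.067 = 16.2634
cells = 1.0·28.2299·16.2634

459.1121 billion cells


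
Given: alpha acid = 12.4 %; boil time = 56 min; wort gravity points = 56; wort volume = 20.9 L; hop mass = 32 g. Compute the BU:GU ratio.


U = 1.65·0.000125^(GP/1000)·(1−e^(−0.04t))/4.15;  IBU = (α/100)·m·U·1000/V;  BU:GU = IBU/GP
U = 1.65·0.000125^(56/1000)·(1−e^(−0.04·56))/4.15 = 0.2148
IBU = (12.4/100)·32·0.2148·1000/20.9 = 40.7758
BU:GU = 40.7758/56

0.7281


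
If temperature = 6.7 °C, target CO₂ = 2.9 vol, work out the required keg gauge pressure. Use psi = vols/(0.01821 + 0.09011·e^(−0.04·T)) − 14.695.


psi = 2.9/(0.01821 + 0.09011·e^(−0.04·6.7)) − 14.695

18.5864 psi


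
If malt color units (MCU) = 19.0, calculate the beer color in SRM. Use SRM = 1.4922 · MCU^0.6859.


SRM = 1.4922 · 19.0^0.6859

11.2441 SRM


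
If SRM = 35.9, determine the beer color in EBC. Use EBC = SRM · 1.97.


EBC = 35.9 · 1.97

70.7230 EBC


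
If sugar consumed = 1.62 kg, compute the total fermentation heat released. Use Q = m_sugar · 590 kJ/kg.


Q = 1.62 · 590

955.8000 kJ


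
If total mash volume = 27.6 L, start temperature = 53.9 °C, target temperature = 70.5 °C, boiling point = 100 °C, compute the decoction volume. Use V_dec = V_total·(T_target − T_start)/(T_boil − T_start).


V_dec = 27.6·(70.5 − 53.9)/(100 − 53.9)

9.9384 L


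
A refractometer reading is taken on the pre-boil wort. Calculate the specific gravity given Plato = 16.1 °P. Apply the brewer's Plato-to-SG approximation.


SG = 259/(259 − P)
SG = 259/(259 − 16.1)

1.0663


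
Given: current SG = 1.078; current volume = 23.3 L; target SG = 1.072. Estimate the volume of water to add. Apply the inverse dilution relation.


V_water = V·((SG_curr − 1)/(SG_target − 1) − 1)
V_water = 23.3·((1.078 − 1)/(1.072 − 1) − 1)

1.9417 L


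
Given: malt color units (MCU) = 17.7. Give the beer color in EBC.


SRM = 1.4922·MCU^0.6859;  EBC = SRM·1.97
SRM = 1.4922·17.7^0.6859 = 10.7106
EBC = 10.7106·1.97

21.0998 EBC


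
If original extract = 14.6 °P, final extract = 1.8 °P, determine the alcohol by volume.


SG = 259/(259 − P);  ABV = (OG − FG)·131.25
OG = 259/(259 − 14.6) = 1.0597
FG = 259/(259 − 1.8) = 1.0070
ABV = (1.0597 − 1.0070)·131.25

6.9221 % ABV


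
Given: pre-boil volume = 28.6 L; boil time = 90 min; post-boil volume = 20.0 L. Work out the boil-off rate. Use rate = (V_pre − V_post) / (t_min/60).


rate = (28.6 − 20.0) / (90/60)

5.7333 L/hr


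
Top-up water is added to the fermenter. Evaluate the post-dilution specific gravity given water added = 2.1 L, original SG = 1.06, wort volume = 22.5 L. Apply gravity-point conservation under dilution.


SG_new = 1 + (SG_old − 1)·V_old/(V_old + V_water)
pts = (1.06 − 1)·1000·22.5/(22.5 + 2.1) = 54.8780
SG_new = 1 + 54.8780/1000

1.0549


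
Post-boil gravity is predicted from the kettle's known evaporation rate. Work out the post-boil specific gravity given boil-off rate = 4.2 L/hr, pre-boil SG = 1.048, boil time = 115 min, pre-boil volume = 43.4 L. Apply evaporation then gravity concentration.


V_post = V_pre − rate·(t/60);  SG_post = 1 + (SG_pre−1)·V_pre/V_post
V_post = 43.4 − 4.2·(115/60) = 35.3500
SG_post = 1 + (1.048 − 1)·43.4/35.3500

1.0589


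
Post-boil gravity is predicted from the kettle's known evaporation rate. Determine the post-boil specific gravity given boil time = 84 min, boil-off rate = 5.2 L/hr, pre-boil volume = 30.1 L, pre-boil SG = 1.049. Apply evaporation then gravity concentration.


V_post = V_pre − rate·(t/60);  SG_post = 1 + (SG_pre−1)·V_pre/V_post
V_post = 30.1 − 5.2·(84/60) = 22.8200
SG_post = 1 + (1.049 − 1)·30.1/22.8200

1.0646


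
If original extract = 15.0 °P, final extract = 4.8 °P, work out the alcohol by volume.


SG = 259/(259 − P);  ABV = (OG − FG)·131.25
OG = 259/(259 − 15.0) = 1.0615
FG = 259/(259 − 4.8) = 1.0189
ABV = (1.0615 − 1.0189)·131.25

5.5903 % ABV


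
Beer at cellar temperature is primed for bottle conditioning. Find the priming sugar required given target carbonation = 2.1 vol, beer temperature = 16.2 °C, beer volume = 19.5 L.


residual = 14.695·(0.01821 + 0.09011·e^(−0.04·T));  sugar = (target − residual)·4.0·V
residual = 14.695·(0.01821 + 0.09011·e^(−0.04·16.2)) = 0.9603
sugar = (2.1 − 0.9603)·4.0·19.5

88.9001 g


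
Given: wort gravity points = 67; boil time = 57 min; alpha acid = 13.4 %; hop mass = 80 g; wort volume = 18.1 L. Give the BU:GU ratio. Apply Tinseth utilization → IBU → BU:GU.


U = 1.65·0.000125^(GP/1000)·(1−e^(−0.04t))/4.15;  IBU = (α/100)·m·U·1000/V;  BU:GU = IBU/GP
U = 1.65·0.000125^(67/1000)·(1−e^(−0.04·57))/4.15 = 0.1955
IBU = (13.4/100)·80·0.1955·1000/18.1 = 115.7668
BU:GU = 115.7668/67

1.7279


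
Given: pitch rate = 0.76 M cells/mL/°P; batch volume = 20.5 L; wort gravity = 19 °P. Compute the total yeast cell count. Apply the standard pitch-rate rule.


cells (billions) = rate · V_L · °P
cells = 0.76 · 20.5 · 19

296.0200 billion cells


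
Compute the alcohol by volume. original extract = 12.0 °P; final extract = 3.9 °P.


SG = 259/(259 − P);  ABV = (OG − FG)·131.25
OG = 259/(259 − 12.0) = 1.0486
FG = 259/(259 − 3.9) = 1.0153
ABV = (1.0486 − 1.0153)·131.25

4.3700 % ABV


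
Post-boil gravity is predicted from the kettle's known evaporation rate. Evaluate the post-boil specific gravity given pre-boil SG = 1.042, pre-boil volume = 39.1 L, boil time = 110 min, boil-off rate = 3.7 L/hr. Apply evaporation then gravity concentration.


V_post = V_pre − rate·(t/60);  SG_post = 1 + (SG_pre−1)·V_pre/V_post
V_post = 39.1 − 3.7·(110/60) = 32.3167
SG_post = 1 + (1.042 − 1)·39.1/32.3167

1.0508


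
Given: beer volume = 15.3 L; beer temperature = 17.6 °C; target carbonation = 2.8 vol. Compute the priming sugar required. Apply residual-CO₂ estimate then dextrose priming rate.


residual = 14.695·(0.01821 + 0.09011·e^(−0.04·T));  sugar = (target − residual)·4.0·V
residual = 14.695·(0.01821 + 0.09011·e^(−0.04·17.6)) = 0.9225
sugar = (2.8 − 0.9225)·4.0·15.3

114.9010 g


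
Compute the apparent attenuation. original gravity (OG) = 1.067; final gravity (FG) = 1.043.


AA = (OG − FG)/(OG − 1) · 100
AA = (1.067 − 1.043)/(1.067 − 1) · 100

35.8209 %


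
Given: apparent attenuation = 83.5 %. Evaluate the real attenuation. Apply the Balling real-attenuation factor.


RA = AA · 0.8192
RA = 83.5 · 0.8192

68.4032 %


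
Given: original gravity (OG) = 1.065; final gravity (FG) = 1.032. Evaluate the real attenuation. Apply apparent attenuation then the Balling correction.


AA = (OG−FG)/(OG−1)·100;  RA = AA·0.8192
AA = (1.065 − 1.032)/(1.065 − 1)·100 = 50.7692
RA = 50.7692·0.8192

41.5902 %


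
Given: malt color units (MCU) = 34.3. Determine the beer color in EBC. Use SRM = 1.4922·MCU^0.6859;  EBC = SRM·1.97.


SRM = 1.4922·34.3^0.6859 = 16.8611
EBC = 16.8611·1.97

33.2163 EBC


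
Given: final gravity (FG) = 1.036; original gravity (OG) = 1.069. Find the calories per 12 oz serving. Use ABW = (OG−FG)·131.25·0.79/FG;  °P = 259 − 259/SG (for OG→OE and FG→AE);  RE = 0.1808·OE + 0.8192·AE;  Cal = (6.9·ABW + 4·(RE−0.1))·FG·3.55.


ABW = (1.069 − 1.036)·131.25·0.79/1.036 = 3.3028
OE = 259 − 259/1.069 = 16.7175 °P
AE = 259 − 259/1.036 = 9.0000 °P
RE = 0.1808·16.7175 + 0.8192·9.0000 = 10.3953 °P
Cal = (6.9·3.3028 + 4·(10.3953−0.1))·1.036·3.55

235.2708 kcal


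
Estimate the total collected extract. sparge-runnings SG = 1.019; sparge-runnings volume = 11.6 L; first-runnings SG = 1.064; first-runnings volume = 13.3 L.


total = Σ (SG_i − 1)·1000·V_i
first = (1.064 − 1)·1000·13.3 = 851.2000
sparge = (1.019 − 1)·1000·11.6 = 220.4000
total = 851.2000 + 220.4000

1071.6000 gravity·L


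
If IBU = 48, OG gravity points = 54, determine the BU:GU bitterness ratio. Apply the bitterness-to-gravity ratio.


BU:GU = IBU / OG_points
BU:GU = 48 / 54

0.8889


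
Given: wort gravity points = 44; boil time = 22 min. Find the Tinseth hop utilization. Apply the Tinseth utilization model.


U = 1.65·0.000125^(GP/1000) · (1 − e^(−0.04·t))/4.15
bigness = 1.65·0.000125^(44/1000) = 1.1111
boil_factor = (1 − e^(−0.04·22))/4.15 = 0.1410
U = 1.1111 · 0.1410

0.1567


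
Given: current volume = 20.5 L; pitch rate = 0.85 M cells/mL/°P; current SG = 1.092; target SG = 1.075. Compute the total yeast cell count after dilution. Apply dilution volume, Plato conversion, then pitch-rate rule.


V_w = V·((SG_c−1)/(SG_t−1)−1);  °P = 259 − 259/SG_t;  cells = rate·(V+V_w)·°P
V_w = 20.5·((1.092−1)/(1.075−1)−1) = 4.6467
V_final = 20.5 + 4.6467 = 25.1467
°P = 259 − 259/1.075 = 18.0698
cells = 0.85·25.1467·18.0698

386.2353 billion cells


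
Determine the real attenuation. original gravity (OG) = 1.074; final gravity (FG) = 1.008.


AA = (OG−FG)/(OG−1)·100;  RA = AA·0.8192
AA = (1.074 − 1.008)/(1.074 − 1)·100 = 89.1892
RA = 89.1892·0.8192

73.0638 %


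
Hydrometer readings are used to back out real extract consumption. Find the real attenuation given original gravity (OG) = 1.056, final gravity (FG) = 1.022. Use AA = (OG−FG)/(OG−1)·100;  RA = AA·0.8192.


AA = (1.056 − 1.022)/(1.056 − 1)·100 = 60.7143
RA = 60.7143·0.8192

49.7371 %


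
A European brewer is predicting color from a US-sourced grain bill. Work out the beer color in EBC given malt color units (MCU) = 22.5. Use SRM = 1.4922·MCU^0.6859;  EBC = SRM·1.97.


SRM = 1.4922·22.5^0.6859 = 12.6267
EBC = 12.6267·1.97

24.8746 EBC


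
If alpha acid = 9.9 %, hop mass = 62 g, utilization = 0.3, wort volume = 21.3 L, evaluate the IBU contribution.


IBU = (α/100)·mass·U·1000 / V
IBU = (9.9/100)·62·0.3·1000 / 21.3

86.4507 IBU


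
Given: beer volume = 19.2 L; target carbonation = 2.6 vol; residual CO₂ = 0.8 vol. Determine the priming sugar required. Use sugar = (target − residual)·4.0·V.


sugar = (2.6 − 0.8)·4.0·19.2

138.2400 g


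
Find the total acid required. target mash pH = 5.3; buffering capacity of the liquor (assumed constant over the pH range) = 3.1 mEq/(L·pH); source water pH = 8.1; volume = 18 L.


acid = buffering capacity · (pH_source − pH_target) · V
acid = 3.1 · (8.1 − 5.3) · 18

156.2400 mEq


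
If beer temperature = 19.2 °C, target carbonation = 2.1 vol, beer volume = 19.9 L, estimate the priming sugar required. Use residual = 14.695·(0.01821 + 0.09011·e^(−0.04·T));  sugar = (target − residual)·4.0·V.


residual = 14.695·(0.01821 + 0.09011·e^(−0.04·19.2)) = 0.8819
sugar = (2.1 − 0.8819)·4.0·19.9

96.9584 g
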